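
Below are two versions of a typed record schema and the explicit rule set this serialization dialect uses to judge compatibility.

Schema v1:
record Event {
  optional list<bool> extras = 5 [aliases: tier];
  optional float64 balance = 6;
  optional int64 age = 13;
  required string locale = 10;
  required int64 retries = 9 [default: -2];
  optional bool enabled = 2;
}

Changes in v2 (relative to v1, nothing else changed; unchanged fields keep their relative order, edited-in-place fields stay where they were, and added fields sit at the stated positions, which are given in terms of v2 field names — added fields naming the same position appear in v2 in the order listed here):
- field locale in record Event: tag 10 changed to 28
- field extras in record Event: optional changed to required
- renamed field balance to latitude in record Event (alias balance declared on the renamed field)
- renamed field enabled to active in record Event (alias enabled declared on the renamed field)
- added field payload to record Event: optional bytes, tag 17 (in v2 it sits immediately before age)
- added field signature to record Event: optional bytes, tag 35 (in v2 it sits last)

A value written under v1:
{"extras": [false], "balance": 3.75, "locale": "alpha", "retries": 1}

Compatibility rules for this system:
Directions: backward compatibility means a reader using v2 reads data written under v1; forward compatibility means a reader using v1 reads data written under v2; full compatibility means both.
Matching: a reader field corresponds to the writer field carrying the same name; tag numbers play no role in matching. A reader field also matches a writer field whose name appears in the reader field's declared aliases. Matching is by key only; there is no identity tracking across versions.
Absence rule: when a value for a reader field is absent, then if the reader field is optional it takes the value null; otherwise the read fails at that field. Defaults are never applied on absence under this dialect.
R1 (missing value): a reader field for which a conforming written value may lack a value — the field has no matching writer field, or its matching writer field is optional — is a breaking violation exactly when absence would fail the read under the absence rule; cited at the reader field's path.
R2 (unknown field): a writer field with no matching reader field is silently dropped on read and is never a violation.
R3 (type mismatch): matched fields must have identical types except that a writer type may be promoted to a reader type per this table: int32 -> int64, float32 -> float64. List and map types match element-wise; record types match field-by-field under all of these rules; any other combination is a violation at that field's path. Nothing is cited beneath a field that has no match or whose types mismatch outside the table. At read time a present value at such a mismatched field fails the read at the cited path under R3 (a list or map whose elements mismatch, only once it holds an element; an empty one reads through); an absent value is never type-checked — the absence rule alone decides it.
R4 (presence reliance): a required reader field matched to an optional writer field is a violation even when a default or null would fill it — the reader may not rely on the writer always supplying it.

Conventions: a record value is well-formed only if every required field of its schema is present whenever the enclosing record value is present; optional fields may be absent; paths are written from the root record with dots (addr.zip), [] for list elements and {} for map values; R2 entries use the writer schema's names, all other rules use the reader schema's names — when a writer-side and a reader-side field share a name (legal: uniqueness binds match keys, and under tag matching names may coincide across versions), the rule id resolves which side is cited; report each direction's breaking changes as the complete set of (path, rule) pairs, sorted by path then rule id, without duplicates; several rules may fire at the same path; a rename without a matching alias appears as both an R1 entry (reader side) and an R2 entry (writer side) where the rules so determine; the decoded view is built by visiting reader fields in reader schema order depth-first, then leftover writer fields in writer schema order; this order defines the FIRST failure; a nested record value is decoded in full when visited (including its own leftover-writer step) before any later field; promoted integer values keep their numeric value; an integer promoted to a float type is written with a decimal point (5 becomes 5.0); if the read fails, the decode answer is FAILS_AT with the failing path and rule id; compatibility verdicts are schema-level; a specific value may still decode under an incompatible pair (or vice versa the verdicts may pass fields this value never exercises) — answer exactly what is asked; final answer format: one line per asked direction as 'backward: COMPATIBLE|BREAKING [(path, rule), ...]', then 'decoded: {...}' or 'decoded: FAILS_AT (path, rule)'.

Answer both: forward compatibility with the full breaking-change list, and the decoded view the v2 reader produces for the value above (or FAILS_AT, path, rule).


each type pair in Event: writer, then reader
checking forward for Event: reader v1 against writer v2:
  extras <- extras (list<bool> -> list<bool>, writer required)
  balance has no writer counterpart
  age <- age (int64 -> int64, writer optional)
  locale <- locale (string -> string, writer required)
  retries <- retries (int64 -> int64, writer required)
  enabled has no writer counterpart
  leftover writer field: latitude
  leftover writer field: payload
  leftover writer field: active
  leftover writer field: signature
  => no violations; forward on Event: COMPATIBLE
decode (reader v2):
  extras := [false]
  latitude := 3.75 (from writer balance)
  payload := null (absent, optional -> null)
  age := null (absent, optional -> null)
  locale := "alpha"
  retries := 1
  active := null (absent, optional -> null)
  signature := null (absent, optional -> null)
  => decoded: {"extras": [false], "latitude": 3.75, "payload": null, "age": null, "locale": "alpha", "retries": 1, "active": null, "signature": null}
checking off the Event differences that do not matter here:
  field locale in record Event: tag 10 changed to 28 -> inert for the asked Event verdict: nothing fires
  field extras in record Event: optional changed to required -> affects backward compatibility only, which is not asked

forward: COMPATIBLE []; decoded: {"extras": [false], "latitude": 3.75, "payload": null, "age": null, "locale": "alpha", "retries": 1, "active": null, "signature": null}


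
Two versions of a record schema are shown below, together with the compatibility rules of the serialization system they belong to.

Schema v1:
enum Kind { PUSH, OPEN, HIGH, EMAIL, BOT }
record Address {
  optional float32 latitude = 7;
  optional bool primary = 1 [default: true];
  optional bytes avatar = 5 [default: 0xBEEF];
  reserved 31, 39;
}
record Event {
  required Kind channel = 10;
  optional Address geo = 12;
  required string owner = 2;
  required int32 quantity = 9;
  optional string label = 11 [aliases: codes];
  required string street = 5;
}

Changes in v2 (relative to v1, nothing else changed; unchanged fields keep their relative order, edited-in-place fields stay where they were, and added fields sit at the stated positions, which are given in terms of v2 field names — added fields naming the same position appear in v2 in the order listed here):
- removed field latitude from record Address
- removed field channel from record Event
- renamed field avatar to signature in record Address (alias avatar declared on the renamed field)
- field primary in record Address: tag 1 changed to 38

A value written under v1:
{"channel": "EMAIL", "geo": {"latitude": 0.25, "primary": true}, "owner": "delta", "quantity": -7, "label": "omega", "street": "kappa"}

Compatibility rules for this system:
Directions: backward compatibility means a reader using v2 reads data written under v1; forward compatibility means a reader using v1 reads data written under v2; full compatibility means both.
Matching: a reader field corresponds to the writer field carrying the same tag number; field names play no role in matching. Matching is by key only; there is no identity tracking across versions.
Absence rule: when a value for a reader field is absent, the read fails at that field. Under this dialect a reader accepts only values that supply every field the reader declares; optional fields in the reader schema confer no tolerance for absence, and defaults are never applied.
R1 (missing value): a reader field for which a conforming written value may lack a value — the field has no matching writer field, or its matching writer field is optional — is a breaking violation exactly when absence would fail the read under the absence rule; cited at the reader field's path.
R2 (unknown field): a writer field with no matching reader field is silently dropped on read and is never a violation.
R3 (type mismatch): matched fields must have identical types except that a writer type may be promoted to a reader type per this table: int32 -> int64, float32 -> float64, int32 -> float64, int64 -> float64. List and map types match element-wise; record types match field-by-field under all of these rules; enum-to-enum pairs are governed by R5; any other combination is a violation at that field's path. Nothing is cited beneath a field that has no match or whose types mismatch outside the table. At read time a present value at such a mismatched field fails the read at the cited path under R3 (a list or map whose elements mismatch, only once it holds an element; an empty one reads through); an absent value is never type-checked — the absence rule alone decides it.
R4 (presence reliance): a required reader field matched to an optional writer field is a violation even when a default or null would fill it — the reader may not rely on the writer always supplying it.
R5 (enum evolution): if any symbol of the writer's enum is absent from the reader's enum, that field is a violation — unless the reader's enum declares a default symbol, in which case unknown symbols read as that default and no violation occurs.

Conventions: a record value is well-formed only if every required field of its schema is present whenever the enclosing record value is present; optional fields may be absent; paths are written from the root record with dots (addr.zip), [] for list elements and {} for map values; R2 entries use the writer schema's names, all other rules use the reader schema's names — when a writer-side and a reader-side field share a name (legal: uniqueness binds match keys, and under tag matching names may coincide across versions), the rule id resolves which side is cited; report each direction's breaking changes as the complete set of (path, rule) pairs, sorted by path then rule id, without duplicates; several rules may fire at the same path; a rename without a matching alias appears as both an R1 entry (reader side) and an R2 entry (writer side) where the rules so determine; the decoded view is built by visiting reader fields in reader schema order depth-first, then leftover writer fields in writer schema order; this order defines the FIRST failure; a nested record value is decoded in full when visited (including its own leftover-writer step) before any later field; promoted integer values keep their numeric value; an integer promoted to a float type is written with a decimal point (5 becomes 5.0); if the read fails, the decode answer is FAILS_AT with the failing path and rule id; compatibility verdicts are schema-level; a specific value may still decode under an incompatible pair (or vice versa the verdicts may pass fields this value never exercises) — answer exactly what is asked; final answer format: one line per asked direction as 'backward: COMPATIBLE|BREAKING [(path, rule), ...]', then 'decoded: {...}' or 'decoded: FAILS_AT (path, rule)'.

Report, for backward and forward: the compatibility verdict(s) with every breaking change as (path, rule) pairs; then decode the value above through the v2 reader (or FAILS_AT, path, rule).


each type pair in Event: writer, then reader
backward for Event (reader v2, writer v1):
  geo: Address -> Address, writer optional; from geo
  owner: string -> string, writer required; from owner
  quantity: int32 -> int32, writer required; from quantity
  label: string -> string, writer optional; from label
  street: string -> string, writer required; from street
  channel (writer side), unknown to reader
  geo.primary: no writer match
  geo.signature: bytes -> bytes, writer optional; from geo.avatar
  geo.latitude (writer side), unknown to reader
  geo.primary (writer side), unknown to reader
  rule R1 violated at geo
  rule R1 violated at geo.primary
  rule R1 violated at geo.signature
  rule R1 violated at label
  => backward verdict for Event: BREAKING, 4 violation(s)
forward for Event (reader v1, writer v2):
  channel: no writer match
  geo: Address -> Address, writer optional; from geo
  owner: string -> string, writer required; from owner
  quantity: int32 -> int32, writer required; from quantity
  label: string -> string, writer optional; from label
  street: string -> string, writer required; from street
  geo.latitude: no writer match
  geo.primary: no writer match
  geo.avatar: bytes -> bytes, writer optional; from geo.signature
  geo.primary (writer side), unknown to reader
  rule R1 violated at channel
  rule R1 violated at geo
  rule R1 violated at geo.avatar
  rule R1 violated at geo.latitude
  rule R1 violated at geo.primary
  rule R1 violated at label
  => forward verdict for Event: BREAKING, 6 violation(s)
migrating the Event value to v2:
  read fails at geo.primary under R1 (no fill)
  => FAILS_AT (geo.primary, R1)

backward: BREAKING [(geo, R1), (geo.primary, R1), (geo.signature, R1), (label, R1)]; forward: BREAKING [(channel, R1), (geo, R1), (geo.avatar, R1), (geo.latitude, R1), (geo.primary, R1), (label, R1)]; decoded: FAILS_AT (geo.primary, R1)


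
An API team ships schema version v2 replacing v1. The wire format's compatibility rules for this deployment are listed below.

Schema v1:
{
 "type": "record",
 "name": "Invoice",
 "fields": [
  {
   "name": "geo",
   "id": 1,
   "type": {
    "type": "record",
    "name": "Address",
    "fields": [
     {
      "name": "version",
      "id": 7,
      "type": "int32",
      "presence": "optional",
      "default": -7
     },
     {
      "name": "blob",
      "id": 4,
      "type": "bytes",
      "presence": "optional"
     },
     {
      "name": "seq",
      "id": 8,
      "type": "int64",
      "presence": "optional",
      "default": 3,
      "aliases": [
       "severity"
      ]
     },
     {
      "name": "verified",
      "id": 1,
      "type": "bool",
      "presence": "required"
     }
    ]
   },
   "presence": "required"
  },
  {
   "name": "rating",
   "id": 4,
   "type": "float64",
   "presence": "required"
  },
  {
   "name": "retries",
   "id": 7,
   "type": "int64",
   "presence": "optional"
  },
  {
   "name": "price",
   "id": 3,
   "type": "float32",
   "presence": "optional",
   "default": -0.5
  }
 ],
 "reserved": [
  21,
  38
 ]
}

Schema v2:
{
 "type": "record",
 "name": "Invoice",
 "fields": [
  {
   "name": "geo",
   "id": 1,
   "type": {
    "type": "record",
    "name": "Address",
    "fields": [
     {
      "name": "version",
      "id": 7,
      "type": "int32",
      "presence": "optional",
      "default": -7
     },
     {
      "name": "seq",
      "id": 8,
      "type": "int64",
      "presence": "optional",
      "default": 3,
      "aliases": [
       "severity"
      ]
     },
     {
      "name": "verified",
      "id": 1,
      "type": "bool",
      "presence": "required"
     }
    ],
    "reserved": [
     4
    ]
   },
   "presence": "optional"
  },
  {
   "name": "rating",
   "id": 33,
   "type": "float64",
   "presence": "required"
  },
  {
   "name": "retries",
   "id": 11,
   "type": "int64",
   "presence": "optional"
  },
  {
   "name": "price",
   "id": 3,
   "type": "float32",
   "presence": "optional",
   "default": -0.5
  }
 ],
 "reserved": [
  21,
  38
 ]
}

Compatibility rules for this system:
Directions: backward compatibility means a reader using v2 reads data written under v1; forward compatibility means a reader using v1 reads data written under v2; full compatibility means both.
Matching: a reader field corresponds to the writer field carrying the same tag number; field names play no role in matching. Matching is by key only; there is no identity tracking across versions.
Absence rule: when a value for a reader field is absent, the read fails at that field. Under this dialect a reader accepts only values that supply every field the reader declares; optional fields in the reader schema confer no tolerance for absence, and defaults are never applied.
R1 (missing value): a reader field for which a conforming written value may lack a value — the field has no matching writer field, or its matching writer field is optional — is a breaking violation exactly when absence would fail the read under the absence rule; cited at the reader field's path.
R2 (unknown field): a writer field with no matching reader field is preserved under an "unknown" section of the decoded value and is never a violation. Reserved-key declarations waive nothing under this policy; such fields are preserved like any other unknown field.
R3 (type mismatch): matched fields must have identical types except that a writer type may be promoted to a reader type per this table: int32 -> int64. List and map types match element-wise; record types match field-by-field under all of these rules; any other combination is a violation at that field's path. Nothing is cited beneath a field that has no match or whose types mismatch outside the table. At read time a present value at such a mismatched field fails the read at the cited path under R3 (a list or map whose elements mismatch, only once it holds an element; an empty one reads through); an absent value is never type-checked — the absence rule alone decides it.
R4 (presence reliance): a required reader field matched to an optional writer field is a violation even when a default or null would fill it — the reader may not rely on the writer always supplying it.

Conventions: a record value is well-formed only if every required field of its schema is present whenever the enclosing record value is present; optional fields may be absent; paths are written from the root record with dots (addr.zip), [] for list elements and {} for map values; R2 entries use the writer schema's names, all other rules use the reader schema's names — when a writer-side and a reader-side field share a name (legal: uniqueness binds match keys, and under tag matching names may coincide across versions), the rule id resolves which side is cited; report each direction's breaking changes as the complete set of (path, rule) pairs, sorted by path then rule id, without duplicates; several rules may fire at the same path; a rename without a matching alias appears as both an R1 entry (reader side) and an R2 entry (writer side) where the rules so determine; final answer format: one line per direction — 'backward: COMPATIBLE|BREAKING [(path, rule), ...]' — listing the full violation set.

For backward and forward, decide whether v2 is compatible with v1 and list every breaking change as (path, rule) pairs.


in Invoice below, arrows point writer -> reader
backward for Invoice (reader v2, writer v1):
  geo <- geo (Address -> Address, writer required)
  rating has no writer counterpart
  retries has no writer counterpart
  price <- price (float32 -> float32, writer optional)
  leftover writer field: rating
  leftover writer field: retries
  geo.version <- geo.version (int32 -> int32, writer optional)
  geo.seq <- geo.seq (int64 -> int64, writer optional)
  geo.verified <- geo.verified (bool -> bool, writer required)
  leftover writer field: geo.blob
  breaking: (geo.seq, R1)
  breaking: (geo.version, R1)
  breaking: (price, R1)
  breaking: (rating, R1)
  breaking: (retries, R1)
  backward on Invoice therefore BREAKING (5)
forward for Invoice (reader v1, writer v2):
  geo <- geo (Address -> Address, writer optional)
  rating has no writer counterpart
  retries has no writer counterpart
  price <- price (float32 -> float32, writer optional)
  leftover writer field: rating
  leftover writer field: retries
  geo.version <- geo.version (int32 -> int32, writer optional)
  geo.blob has no writer counterpart
  geo.seq <- geo.seq (int64 -> int64, writer optional)
  geo.verified <- geo.verified (bool -> bool, writer required)
  breaking: (geo, R1)
  breaking: (geo, R4)
  breaking: (geo.blob, R1)
  breaking: (geo.seq, R1)
  breaking: (geo.version, R1)
  breaking: (price, R1)
  breaking: (rating, R1)
  breaking: (retries, R1)
  forward on Invoice therefore BREAKING (8)

backward: BREAKING [(geo.seq, R1), (geo.version, R1), (price, R1), (rating, R1), (retries, R1)]; forward: BREAKING [(geo, R1), (geo, R4), (geo.blob, R1), (geo.seq, R1), (geo.version, R1), (price, R1), (rating, R1), (retries, R1)]


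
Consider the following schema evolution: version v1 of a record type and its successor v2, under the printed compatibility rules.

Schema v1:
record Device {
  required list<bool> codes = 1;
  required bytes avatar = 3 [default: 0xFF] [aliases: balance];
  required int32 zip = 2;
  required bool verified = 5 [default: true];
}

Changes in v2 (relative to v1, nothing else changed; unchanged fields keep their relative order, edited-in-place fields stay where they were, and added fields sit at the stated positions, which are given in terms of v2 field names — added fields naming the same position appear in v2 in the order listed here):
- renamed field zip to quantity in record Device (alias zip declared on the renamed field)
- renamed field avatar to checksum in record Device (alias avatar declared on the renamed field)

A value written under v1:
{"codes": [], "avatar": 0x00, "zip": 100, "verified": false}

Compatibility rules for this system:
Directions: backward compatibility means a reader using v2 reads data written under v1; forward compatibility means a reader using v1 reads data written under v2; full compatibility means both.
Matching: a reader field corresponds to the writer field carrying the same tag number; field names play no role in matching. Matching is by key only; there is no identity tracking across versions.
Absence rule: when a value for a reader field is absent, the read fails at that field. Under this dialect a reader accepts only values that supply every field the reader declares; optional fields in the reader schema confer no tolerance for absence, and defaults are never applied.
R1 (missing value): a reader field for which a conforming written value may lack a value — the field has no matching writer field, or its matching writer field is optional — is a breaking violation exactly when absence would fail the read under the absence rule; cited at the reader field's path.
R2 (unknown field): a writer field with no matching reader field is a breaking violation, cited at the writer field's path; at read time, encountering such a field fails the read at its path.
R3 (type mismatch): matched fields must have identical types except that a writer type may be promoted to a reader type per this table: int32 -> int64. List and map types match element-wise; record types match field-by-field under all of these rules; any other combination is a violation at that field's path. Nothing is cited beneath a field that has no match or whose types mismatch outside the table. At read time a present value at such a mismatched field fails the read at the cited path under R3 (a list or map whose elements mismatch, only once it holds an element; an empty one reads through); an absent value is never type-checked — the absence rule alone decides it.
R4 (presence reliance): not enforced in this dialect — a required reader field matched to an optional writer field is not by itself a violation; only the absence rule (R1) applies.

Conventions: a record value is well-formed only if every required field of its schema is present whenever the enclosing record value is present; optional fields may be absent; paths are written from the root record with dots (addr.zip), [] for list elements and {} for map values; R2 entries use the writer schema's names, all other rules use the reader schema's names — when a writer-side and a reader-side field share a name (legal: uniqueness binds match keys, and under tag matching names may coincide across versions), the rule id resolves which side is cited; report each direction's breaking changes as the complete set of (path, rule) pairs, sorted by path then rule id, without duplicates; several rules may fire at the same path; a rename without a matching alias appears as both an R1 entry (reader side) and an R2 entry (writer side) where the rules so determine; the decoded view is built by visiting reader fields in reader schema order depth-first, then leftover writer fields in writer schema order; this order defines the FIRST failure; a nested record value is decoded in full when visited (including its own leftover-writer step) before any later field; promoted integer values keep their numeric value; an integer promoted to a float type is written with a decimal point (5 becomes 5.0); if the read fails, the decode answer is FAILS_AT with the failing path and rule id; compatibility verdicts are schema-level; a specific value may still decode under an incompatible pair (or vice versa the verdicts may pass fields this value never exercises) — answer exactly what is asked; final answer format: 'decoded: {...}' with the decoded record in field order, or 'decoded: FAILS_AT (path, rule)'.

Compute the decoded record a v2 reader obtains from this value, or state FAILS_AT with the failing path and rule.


the writer's type comes first in each Device pair
migrating the Device value to v2:
  codes := []
  checksum := 0x00 (from writer avatar)
  quantity := 100 (from writer zip)
  verified := false
  => decoded: {"codes": [], "checksum": 0x00, "quantity": 100, "verified": false}

decoded: {"codes": [], "checksum": 0x00, "quantity": 100, "verified": false}


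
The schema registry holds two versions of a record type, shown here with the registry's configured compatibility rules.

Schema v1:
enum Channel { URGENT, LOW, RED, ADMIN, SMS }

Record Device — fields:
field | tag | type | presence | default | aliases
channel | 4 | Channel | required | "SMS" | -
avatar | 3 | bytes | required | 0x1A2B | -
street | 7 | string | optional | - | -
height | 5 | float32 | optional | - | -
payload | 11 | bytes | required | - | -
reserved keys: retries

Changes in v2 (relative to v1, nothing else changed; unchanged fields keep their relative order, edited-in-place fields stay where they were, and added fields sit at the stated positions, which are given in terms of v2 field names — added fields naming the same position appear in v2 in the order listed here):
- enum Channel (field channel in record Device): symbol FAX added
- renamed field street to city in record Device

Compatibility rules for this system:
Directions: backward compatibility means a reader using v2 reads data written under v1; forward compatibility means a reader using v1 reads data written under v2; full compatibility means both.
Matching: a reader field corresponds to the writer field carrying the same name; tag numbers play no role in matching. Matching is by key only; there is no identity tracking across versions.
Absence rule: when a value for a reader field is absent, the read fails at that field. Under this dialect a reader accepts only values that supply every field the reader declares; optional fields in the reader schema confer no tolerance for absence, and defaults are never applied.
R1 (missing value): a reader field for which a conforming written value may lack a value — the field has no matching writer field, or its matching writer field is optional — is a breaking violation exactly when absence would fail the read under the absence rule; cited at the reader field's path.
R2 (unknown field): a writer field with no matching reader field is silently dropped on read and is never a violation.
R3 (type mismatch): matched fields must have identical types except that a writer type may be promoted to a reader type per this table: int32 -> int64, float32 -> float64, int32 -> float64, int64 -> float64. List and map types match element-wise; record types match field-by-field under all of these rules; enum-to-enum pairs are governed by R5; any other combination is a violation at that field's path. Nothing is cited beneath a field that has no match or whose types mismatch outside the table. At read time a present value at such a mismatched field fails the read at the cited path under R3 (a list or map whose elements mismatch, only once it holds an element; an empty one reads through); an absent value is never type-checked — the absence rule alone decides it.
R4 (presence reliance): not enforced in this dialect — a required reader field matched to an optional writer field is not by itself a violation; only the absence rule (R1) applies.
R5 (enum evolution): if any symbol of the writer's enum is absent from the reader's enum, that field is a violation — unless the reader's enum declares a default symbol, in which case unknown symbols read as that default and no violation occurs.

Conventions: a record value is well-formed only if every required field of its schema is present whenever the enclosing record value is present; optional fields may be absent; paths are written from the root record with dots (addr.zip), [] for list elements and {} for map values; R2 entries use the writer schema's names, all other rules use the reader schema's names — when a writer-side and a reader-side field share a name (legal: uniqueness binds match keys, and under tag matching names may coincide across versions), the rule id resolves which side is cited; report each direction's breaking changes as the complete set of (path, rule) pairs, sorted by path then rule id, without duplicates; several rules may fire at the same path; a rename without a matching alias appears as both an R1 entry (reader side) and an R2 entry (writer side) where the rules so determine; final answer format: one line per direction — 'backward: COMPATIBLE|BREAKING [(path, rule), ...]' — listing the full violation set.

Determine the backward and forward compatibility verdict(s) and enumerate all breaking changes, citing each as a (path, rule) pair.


arrows below run writer -> reader for Device
backward pass over Device, reader schema v2, writer schema v1:
  channel <- channel (Channel -> Channel, writer required)
  avatar <- avatar (bytes -> bytes, writer required)
  city: no writer-side match
  height <- height (float32 -> float32, writer optional)
  payload <- payload (bytes -> bytes, writer required)
  leftover writer field: street
  violation R1 at city
  violation R1 at height
  => backward verdict for Device: BREAKING, 2 violation(s)
forward pass over Device, reader schema v1, writer schema v2:
  channel <- channel (Channel -> Channel, writer required)
  avatar <- avatar (bytes -> bytes, writer required)
  street: no writer-side match
  height <- height (float32 -> float32, writer optional)
  payload <- payload (bytes -> bytes, writer required)
  leftover writer field: city
  violation R5 at channel
  violation R1 at height
  violation R1 at street
  => forward verdict for Device: BREAKING, 3 violation(s)

backward: BREAKING [(city, R1), (height, R1)]; forward: BREAKING [(channel, R5), (height, R1), (street, R1)]


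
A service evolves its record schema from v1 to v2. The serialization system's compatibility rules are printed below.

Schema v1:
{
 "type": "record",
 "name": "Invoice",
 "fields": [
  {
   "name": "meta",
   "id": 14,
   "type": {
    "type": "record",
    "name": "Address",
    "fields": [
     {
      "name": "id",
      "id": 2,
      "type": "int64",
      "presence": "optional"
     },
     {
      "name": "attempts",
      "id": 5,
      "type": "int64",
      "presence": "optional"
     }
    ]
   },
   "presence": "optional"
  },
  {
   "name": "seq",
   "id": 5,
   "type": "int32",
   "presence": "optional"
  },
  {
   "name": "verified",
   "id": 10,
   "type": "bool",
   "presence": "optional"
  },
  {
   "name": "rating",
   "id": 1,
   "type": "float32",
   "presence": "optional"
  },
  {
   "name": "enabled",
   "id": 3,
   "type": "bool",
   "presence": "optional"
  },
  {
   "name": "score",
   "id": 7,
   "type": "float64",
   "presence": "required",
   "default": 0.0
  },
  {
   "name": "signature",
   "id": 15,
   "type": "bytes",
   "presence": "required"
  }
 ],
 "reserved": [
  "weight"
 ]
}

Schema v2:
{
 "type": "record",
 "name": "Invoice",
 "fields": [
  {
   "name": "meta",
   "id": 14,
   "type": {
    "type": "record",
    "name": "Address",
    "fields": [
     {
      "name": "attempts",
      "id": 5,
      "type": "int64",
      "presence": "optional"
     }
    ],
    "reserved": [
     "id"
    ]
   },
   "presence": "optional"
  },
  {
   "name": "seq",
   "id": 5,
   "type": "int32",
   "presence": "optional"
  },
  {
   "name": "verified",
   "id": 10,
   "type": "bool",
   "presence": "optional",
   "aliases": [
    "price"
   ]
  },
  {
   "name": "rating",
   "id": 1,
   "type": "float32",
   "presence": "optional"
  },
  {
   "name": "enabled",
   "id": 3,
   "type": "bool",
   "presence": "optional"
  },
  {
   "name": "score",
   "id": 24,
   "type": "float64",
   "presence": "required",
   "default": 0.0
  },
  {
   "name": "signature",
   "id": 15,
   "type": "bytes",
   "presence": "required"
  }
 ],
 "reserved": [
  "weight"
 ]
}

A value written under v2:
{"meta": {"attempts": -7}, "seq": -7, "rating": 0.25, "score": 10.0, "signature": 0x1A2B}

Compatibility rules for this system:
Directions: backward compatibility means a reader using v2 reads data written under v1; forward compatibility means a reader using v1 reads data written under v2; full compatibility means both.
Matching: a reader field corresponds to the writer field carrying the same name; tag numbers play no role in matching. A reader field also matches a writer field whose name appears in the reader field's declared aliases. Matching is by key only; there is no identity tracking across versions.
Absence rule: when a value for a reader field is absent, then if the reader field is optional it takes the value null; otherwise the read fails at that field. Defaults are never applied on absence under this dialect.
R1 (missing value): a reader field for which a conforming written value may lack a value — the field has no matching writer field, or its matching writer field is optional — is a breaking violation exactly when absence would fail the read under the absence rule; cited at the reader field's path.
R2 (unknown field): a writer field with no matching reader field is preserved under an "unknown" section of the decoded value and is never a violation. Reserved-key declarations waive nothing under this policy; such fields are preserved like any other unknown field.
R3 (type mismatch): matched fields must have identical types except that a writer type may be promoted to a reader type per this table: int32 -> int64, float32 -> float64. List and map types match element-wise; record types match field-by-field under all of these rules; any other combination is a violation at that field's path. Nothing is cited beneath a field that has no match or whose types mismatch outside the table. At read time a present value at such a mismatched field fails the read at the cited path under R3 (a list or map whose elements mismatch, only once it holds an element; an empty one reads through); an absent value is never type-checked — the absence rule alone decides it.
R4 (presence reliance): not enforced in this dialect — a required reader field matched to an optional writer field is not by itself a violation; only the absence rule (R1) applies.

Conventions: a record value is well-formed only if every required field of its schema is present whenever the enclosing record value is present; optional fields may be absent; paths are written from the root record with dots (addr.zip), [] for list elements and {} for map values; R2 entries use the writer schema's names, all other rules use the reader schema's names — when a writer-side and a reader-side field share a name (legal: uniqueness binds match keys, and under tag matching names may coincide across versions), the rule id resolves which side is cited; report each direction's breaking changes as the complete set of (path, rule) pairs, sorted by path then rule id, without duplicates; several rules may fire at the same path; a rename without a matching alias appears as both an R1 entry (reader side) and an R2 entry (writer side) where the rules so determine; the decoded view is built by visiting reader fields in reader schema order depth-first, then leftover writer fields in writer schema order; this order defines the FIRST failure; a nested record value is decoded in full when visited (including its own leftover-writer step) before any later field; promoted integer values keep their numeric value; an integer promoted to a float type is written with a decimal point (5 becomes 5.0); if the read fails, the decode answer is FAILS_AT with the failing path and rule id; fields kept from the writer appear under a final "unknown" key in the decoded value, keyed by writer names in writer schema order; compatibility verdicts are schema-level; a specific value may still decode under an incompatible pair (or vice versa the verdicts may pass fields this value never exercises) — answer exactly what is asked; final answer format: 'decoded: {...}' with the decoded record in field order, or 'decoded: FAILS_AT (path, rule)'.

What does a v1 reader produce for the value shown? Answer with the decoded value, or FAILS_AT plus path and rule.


the writer's type comes first in each Invoice pair
migrating the Invoice value to v1:
  meta.id := null (missing; optional => null)
  meta.attempts := -7
  seq := -7
  verified := null (missing; optional => null)
  rating := 0.25
  enabled := null (missing; optional => null)
  score := 10.0
  signature := 0x1A2B
  => decoded: {"meta": {"id": null, "attempts": -7}, "seq": -7, "verified": null, "rating": 0.25, "enabled": null, "score": 10.0, "signature": 0x1A2B}
the other Invoice changes do not affect what is asked:
  removed field id from record Address (its key "id" joins the reserved list) -> no rule fires on it and the decoded Invoice view is identical with or without it
  field score in record Invoice: tag 7 changed to 24 -> no rule fires on it and the decoded Invoice view is identical with or without it

decoded: {"meta": {"id": null, "attempts": -7}, "seq": -7, "verified": null, "rating": 0.25, "enabled": null, "score": 10.0, "signature": 0x1A2B}


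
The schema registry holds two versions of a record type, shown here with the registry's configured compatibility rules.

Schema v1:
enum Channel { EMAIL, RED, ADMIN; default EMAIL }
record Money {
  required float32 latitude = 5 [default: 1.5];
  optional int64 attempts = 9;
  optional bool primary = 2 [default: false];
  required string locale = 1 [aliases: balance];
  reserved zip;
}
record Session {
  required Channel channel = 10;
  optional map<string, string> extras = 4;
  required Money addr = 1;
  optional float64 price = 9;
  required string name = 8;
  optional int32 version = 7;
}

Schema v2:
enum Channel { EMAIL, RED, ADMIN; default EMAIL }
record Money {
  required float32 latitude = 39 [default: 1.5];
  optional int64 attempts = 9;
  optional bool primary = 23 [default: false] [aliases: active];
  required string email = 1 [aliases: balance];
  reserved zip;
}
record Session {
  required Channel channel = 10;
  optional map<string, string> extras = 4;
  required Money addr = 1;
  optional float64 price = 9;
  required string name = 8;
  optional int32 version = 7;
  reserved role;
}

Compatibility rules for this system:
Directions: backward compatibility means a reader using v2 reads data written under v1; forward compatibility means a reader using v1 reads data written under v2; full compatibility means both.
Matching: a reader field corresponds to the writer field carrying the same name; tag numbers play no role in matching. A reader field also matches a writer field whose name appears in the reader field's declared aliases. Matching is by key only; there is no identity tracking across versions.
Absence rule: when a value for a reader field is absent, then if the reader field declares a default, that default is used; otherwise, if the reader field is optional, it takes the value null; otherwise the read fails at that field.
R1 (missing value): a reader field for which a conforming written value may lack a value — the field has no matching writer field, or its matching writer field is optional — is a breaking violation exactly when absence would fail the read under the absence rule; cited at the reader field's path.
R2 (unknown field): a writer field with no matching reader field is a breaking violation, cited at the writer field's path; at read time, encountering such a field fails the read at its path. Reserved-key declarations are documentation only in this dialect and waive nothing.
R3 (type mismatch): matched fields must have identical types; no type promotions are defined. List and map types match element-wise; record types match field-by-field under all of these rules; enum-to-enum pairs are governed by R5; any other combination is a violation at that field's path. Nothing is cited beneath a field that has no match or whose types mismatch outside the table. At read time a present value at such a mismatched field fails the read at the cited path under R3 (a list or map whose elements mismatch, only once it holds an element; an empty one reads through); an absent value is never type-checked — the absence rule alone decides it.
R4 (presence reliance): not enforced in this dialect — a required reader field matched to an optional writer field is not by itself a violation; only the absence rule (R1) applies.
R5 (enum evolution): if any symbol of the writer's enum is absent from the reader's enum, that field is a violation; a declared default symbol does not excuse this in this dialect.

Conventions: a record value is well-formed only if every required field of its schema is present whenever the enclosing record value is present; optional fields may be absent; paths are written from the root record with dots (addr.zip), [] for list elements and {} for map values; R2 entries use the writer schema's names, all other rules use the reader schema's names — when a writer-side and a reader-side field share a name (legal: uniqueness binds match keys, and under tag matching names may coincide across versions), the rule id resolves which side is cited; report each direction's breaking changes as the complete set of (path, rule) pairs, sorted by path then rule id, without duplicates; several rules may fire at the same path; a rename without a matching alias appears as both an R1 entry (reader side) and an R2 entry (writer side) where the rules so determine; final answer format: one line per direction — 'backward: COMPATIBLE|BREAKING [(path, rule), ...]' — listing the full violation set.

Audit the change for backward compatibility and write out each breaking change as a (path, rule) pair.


arrows below run writer -> reader for Session
checking backward for Session: reader v2 against writer v1:
  channel: paired with writer channel (Channel -> Channel; writer required)
  extras: paired with writer extras (map<string, string> -> map<string, string>; writer optional)
  addr: paired with writer addr (Money -> Money; writer required)
  price: paired with writer price (float64 -> float64; writer optional)
  name: paired with writer name (string -> string; writer required)
  version: paired with writer version (int32 -> int32; writer optional)
  addr.latitude: paired with writer addr.latitude (float32 -> float32; writer required)
  addr.attempts: paired with writer addr.attempts (int64 -> int64; writer optional)
  addr.primary: paired with writer addr.primary (bool -> bool; writer optional)
  no writer field matches reader addr.email
  addr.locale (writer side), unknown to reader
  rule R1 violated at addr.email
  rule R2 violated at addr.locale
  => backward verdict for Session: BREAKING, 2 violation(s)
diffs on Session not affecting the asked answer:
  field primary in record Money: tag 2 changed to 23 -> no rule fires on it in Session's dialect; the asked verdict holds
  field latitude in record Money: tag 5 changed to 39 -> no rule fires on it in Session's dialect; the asked verdict holds

backward: BREAKING [(addr.email, R1), (addr.locale, R2)]
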